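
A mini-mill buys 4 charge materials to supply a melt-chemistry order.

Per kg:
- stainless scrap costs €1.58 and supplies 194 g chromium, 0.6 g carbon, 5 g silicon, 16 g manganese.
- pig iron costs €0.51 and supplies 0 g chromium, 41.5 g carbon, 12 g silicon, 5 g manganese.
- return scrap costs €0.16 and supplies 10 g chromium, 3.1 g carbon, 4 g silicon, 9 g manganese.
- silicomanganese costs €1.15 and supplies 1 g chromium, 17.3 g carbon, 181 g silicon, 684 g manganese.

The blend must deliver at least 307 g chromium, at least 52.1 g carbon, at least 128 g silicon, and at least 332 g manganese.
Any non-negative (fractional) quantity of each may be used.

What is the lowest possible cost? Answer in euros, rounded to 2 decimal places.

€3.68

Set it up as a linear program. Let x1 = kg of stainless scrap, x2 = kg of pig iron, x3 = kg of return scrap, x4 = kg of silicomanganese.
min 1.58x1 + 0.51x2 + 0.16x3 + 1.15x4 subject to:
  194x1 + 10x3 + 1x4 ≥ 307   (chromium)
  0.6x1 + 41.5x2 + 3.1x3 + 17.3x4 ≥ 52.1   (carbon)
  5x1 + 12x2 + 4x3 + 181x4 ≥ 128   (silicon)
  16x1 + 5x2 + 9x3 + 684x4 ≥ 332   (manganese)
  x1, x2, x3, x4 ≥ 0.
The minimum-cost mix takes nothing from return scrap — only stainless scrap, pig iron, silicomanganese. The chromium, carbon, silicon requirements are met with equality.
That vertex is x1 = 1.579, x2 = 0.9831, x4 = 0.5984.
Hence cost = 1.58·1.579 + 0.51·0.9831 + 1.15·0.5984 = €3.6844.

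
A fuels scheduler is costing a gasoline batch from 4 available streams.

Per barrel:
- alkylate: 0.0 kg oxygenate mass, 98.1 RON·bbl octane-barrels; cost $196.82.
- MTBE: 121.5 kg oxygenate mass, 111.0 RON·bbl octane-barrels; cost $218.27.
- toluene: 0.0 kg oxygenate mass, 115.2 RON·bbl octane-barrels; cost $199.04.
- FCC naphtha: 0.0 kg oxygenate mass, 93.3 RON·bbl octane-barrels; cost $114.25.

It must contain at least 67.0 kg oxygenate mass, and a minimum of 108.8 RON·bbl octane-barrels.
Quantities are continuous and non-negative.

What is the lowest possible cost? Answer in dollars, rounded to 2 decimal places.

$178.64

This is a linear program. Let x1 = barrels of alkylate, x2 = barrels of MTBE, x3 = barrels of toluene, x4 = barrels of FCC naphtha.
Minimize 196.82x1 + 218.27x2 + 199.04x3 + 114.25x4 subject to:
  121.5x2 ≥ 67   (oxygenate mass)
  98.1x1 + 111x2 + 115.2x3 + 93.3x4 ≥ 108.8   (octane-barrels)
  x1, x2, x3, x4 ≥ 0.
The cheapest feasible vertex uses only MTBE, FCC naphtha; alkylate, toluene are not used. There the oxygenate mass and octane-barrels constraints are tight.
So MTBE = 0.55144 barrels, FCC naphtha = 0.51008 barrels.
Objective = 218.27·0.55144 + 114.25·0.51008 = 178.6394.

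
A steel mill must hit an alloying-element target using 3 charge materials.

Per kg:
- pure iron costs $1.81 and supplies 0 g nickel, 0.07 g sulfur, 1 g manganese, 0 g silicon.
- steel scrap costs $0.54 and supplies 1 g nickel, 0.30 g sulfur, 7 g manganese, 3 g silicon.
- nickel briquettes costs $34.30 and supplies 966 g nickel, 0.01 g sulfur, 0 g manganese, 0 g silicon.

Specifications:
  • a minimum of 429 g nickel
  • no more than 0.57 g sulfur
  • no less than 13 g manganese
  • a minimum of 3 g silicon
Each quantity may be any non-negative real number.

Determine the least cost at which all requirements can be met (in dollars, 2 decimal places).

This is a linear program. Let x1 = kg of pure iron, x2 = kg of steel scrap, x3 = kg of nickel briquettes.
Minimise 1.81x1 + 0.54x2 + 34.3x3 with:
  1x2 + 966x3 ≥ 429   (nickel)
  0.07x1 + 0.3x2 + 0.01x3 ≤ 0.57   (sulfur)
  1x1 + 7x2 ≥ 13   (manganese)
  3x2 ≥ 3   (silicon)
  x1, x2, x3 ≥ 0.
At the optimum only steel scrap, nickel briquettes are positive (pure iron = 0). Binding constraints: nickel and manganese.
Optimal quantities: steel scrap = 1.857 kg, nickel briquettes = 0.4422 kg.
Cost = 0.54·1.857 + 34.3·0.4422 = 16.1702.

$16.17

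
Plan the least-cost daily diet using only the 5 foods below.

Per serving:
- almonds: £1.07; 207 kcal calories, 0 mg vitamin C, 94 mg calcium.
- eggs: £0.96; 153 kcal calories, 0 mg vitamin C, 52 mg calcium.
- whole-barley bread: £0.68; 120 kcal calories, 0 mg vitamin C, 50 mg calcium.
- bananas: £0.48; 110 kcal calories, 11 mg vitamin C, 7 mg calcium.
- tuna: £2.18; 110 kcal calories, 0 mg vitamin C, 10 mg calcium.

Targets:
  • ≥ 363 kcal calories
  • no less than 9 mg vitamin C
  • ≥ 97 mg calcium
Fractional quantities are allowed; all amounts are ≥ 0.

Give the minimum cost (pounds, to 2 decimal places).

£1.74

Let x1 = servings of almonds, x2 = servings of eggs, x3 = servings of whole-barley bread, x4 = servings of bananas, x5 = servings of tuna.
min 1.07x1 + 0.96x2 + 0.68x3 + 0.48x4 + 2.18x5 with:
  207x1 + 153x2 + 120x3 + 110x4 + 110x5 ≥ 363   (calories)
  11x4 ≥ 9   (vitamin C)
  94x1 + 52x2 + 50x3 + 7x4 + 10x5 ≥ 97   (calcium)
  x1, x2, x3, x4, x5 ≥ 0.
The cheapest feasible vertex uses only almonds, bananas; eggs, whole-barley bread, tuna are not used. There the calories and calcium constraints are tight.
Solving gives x1 = 0.9143, x4 = 1.579.
Cost = 1.07·0.9143 + 0.48·1.579 = 1.7362.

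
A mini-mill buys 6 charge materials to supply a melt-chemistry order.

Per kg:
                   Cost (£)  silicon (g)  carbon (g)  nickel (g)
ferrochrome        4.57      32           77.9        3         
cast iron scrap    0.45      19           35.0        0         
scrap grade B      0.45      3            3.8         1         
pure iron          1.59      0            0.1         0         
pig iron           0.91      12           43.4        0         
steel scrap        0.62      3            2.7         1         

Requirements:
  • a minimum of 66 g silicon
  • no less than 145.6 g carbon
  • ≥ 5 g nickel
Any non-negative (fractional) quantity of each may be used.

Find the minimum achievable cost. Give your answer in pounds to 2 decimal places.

£3.88

Treat it as an LP. Let x1 = kg of ferrochrome, x2 = kg of cast iron scrap, x3 = kg of scrap grade B, x4 = kg of pure iron, x5 = kg of pig iron, x6 = kg of steel scrap.
min 4.57x1 + 0.45x2 + 0.45x3 + 1.59x4 + 0.91x5 + 0.62x6 with:
  32x1 + 19x2 + 3x3 + 12x5 + 3x6 ≥ 66   (silicon)
  77.9x1 + 35x2 + 3.8x3 + 0.1x4 + 43.4x5 + 2.7x6 ≥ 145.6   (carbon)
  3x1 + 1x3 + 1x6 ≥ 5   (nickel)
  x1, x2, x3, x4, x5, x6 ≥ 0.
The minimum-cost mix takes nothing from ferrochrome, pure iron, pig iron, steel scrap — only cast iron scrap, scrap grade B. Binding constraints: carbon and nickel.
Optimal quantities: cast iron scrap = 3.617 kg, scrap grade B = 5 kg.
Cost = 0.45·3.617 + 0.45·5 = 3.8777.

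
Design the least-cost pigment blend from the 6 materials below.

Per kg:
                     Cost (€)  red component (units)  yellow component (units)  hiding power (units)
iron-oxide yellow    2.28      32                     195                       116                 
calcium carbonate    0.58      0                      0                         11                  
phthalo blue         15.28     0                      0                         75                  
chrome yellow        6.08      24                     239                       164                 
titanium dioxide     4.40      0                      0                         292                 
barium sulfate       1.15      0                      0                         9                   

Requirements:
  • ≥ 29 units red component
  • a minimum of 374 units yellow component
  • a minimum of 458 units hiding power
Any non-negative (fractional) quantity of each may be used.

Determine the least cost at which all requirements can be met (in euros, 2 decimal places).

€7.92

This is a linear program. Let x1 = kg of iron-oxide yellow, x2 = kg of calcium carbonate, x3 = kg of phthalo blue, x4 = kg of chrome yellow, x5 = kg of titanium dioxide, x6 = kg of barium sulfate.
Minimise 2.28x1 + 0.58x2 + 15.28x3 + 6.08x4 + 4.4x5 + 1.15x6 s.t.:
  32x1 + 24x4 ≥ 29   (red component)
  195x1 + 239x4 ≥ 374   (yellow component)
  116x1 + 11x2 + 75x3 + 164x4 + 292x5 + 9x6 ≥ 458   (hiding power)
  x1, x2, x3, x4, x5, x6 ≥ 0.
At the optimum only iron-oxide yellow, titanium dioxide are positive (calcium carbonate, phthalo blue, chrome yellow, barium sulfate = 0). The yellow component and hiding power requirements are met with equality.
Solving gives x1 = 1.918, x5 = 0.8066.
Objective = 2.28·1.918 + 4.4·0.8066 = 7.9221.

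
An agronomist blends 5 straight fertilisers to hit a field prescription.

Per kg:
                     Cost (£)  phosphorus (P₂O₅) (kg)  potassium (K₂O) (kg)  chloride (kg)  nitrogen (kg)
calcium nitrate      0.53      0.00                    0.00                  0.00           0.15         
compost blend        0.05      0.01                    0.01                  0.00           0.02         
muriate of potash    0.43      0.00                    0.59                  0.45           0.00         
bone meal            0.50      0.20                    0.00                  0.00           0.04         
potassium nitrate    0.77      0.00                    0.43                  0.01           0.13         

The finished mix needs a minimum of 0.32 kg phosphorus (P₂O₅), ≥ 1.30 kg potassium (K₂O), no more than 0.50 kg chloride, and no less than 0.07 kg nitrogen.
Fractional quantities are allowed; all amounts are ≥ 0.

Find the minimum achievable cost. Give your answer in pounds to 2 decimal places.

£2.45

This is a linear program. Let x1 = kg of calcium nitrate, x2 = kg of compost blend, x3 = kg of muriate of potash, x4 = kg of bone meal, x5 = kg of potassium nitrate.
min 0.53x1 + 0.05x2 + 0.43x3 + 0.5x4 + 0.77x5 with:
  0.01x2 + 0.2x4 ≥ 0.32   (phosphorus (P₂O₅))
  0.01x2 + 0.59x3 + 0.43x5 ≥ 1.3   (potassium (K₂O))
  0.45x3 + 0.01x5 ≤ 0.5   (chloride)
  0.15x1 + 0.02x2 + 0.04x4 + 0.13x5 ≥ 0.07   (nitrogen)
  x1, x2, x3, x4, x5 ≥ 0.
The minimum-cost mix takes nothing from calcium nitrate, compost blend — only muriate of potash, bone meal, potassium nitrate. The phosphorus (P₂O₅), potassium (K₂O), chloride requirements are met with equality.
Optimal quantities: muriate of potash = 1.077 kg, bone meal = 1.6 kg, potassium nitrate = 1.546 kg.
Total cost: 0.43·1.077 + 0.5·1.6 + 0.77·1.546 = 2.4535.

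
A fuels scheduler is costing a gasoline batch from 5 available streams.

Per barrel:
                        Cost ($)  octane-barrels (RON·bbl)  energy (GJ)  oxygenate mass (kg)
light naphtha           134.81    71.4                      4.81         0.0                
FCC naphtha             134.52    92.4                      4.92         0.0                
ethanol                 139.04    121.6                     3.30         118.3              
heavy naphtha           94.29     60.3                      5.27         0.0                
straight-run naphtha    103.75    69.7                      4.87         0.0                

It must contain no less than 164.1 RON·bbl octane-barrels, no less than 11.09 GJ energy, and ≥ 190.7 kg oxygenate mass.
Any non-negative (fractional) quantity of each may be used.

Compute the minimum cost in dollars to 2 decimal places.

$327.38

Set it up as a linear program. Let x1 = barrels of light naphtha, x2 = barrels of FCC naphtha, x3 = barrels of ethanol, x4 = barrels of heavy naphtha, x5 = barrels of straight-run naphtha.
Minimize 134.81x1 + 134.52x2 + 139.04x3 + 94.29x4 + 103.75x5 subject to:
  71.4x1 + 92.4x2 + 121.6x3 + 60.3x4 + 69.7x5 ≥ 164.1   (octane-barrels)
  4.81x1 + 4.92x2 + 3.3x3 + 5.27x4 + 4.87x5 ≥ 11.09   (energy)
  118.3x3 ≥ 190.7   (oxygenate mass)
  x1, x2, x3, x4, x5 ≥ 0.
The minimum-cost mix takes nothing from light naphtha, FCC naphtha, straight-run naphtha — only ethanol, heavy naphtha. There the energy and oxygenate mass constraints are tight.
That vertex is x3 = 1.612, x4 = 1.095.
Hence cost = 139.04·1.612 + 94.29·1.095 = $327.3800.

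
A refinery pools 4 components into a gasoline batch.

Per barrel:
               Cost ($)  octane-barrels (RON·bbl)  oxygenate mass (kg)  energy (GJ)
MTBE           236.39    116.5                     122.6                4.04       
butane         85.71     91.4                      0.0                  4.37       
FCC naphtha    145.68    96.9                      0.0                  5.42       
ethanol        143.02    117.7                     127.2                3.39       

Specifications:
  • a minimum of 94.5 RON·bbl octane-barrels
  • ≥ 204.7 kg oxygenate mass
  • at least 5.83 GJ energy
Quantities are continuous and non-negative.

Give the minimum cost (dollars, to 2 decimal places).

$237.50

Let x1 = barrels of MTBE, x2 = barrels of butane, x3 = barrels of FCC naphtha, x4 = barrels of ethanol.
min 236.39x1 + 85.71x2 + 145.68x3 + 143.02x4 subject to:
  116.5x1 + 91.4x2 + 96.9x3 + 117.7x4 ≥ 94.5   (octane-barrels)
  122.6x1 + 127.2x4 ≥ 204.7   (oxygenate mass)
  4.04x1 + 4.37x2 + 5.42x3 + 3.39x4 ≥ 5.83   (energy)
  x1, x2, x3, x4 ≥ 0.
The cheapest feasible vertex uses only butane, ethanol; MTBE, FCC naphtha are not used. Binding constraints: oxygenate mass and energy.
Solving gives x2 = 0.08570981, x4 = 1.609277.
Cost = 85.71·0.08570981 + 143.02·1.609277 = 237.50498.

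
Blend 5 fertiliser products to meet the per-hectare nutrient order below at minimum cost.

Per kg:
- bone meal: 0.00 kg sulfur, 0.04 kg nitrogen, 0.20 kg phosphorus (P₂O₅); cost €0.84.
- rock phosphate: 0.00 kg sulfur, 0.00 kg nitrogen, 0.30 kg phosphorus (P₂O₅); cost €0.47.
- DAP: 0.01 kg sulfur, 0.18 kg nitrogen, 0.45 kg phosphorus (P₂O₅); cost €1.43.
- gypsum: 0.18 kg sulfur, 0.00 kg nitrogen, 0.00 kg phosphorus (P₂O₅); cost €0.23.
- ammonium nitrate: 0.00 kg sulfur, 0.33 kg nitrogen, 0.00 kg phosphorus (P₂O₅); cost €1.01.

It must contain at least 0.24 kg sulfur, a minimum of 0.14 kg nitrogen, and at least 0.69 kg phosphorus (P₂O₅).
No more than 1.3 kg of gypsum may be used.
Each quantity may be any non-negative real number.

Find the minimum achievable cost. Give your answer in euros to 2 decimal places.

Treat it as an LP. Let x1 = kg of bone meal, x2 = kg of rock phosphate, x3 = kg of DAP, x4 = kg of gypsum, x5 = kg of ammonium nitrate.
Minimize 0.84x1 + 0.47x2 + 1.43x3 + 0.23x4 + 1.01x5 s.t.:
  0.01x3 + 0.18x4 ≥ 0.24   (sulfur)
  0.04x1 + 0.18x3 + 0.33x5 ≥ 0.14   (nitrogen)
  0.2x1 + 0.3x2 + 0.45x3 ≥ 0.69   (phosphorus (P₂O₅))
  x4 ≤ 1.3
  x1, x2, x3, x4, x5 ≥ 0.
The minimum-cost mix takes nothing from bone meal — only rock phosphate, DAP, gypsum, ammonium nitrate. There the sulfur, nitrogen, phosphorus (P₂O₅), the gypsum cap constraints are tight.
So rock phosphate = 1.4 kg, DAP = 0.6 kg, gypsum = 1.3 kg, ammonium nitrate = 0.09697 kg.
Cost = 0.47·1.4 + 1.43·0.6 + 0.23·1.3 + 1.01·0.09697 = 1.9129.

€1.91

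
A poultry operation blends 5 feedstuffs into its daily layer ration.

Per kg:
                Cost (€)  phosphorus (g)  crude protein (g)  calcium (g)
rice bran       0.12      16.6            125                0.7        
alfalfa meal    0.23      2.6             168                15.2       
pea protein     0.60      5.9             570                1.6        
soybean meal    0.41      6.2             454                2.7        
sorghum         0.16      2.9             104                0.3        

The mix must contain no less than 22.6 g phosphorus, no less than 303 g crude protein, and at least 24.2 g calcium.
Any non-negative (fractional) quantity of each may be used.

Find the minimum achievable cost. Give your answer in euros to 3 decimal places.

€0.489

Treat it as an LP. Let x1 = kg of rice bran, x2 = kg of alfalfa meal, x3 = kg of pea protein, x4 = kg of soybean meal, x5 = kg of sorghum.
Minimize 0.12x1 + 0.23x2 + 0.6x3 + 0.41x4 + 0.16x5 subject to:
  16.6x1 + 2.6x2 + 5.9x3 + 6.2x4 + 2.9x5 ≥ 22.6   (phosphorus)
  125x1 + 168x2 + 570x3 + 454x4 + 104x5 ≥ 303   (crude protein)
  0.7x1 + 15.2x2 + 1.6x3 + 2.7x4 + 0.3x5 ≥ 24.2   (calcium)
  x1, x2, x3, x4, x5 ≥ 0.
At the optimum only rice bran, alfalfa meal are positive (pea protein, soybean meal, sorghum = 0). There the phosphorus and calcium constraints are tight.
Optimal quantities: rice bran = 1.12 kg, alfalfa meal = 1.541 kg.
Hence cost = 0.12·1.12 + 0.23·1.541 = €0.48883.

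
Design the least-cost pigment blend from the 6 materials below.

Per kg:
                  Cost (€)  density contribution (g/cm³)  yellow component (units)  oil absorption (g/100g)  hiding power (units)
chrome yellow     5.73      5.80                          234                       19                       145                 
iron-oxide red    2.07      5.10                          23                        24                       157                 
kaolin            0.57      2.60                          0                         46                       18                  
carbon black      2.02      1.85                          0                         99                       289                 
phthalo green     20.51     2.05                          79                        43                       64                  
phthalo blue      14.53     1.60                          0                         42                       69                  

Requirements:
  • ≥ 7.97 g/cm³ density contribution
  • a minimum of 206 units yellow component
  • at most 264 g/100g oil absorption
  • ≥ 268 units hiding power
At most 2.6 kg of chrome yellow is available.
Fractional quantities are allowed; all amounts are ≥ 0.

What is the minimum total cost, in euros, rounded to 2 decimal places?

€6.30

Let x1 = kg of chrome yellow, x2 = kg of iron-oxide red, x3 = kg of kaolin, x4 = kg of carbon black, x5 = kg of phthalo green, x6 = kg of phthalo blue.
Minimize 5.73x1 + 2.07x2 + 0.57x3 + 2.02x4 + 20.51x5 + 14.53x6 subject to:
  5.8x1 + 5.1x2 + 2.6x3 + 1.85x4 + 2.05x5 + 1.6x6 ≥ 7.97   (density contribution)
  234x1 + 23x2 + 79x5 ≥ 206   (yellow component)
  19x1 + 24x2 + 46x3 + 99x4 + 43x5 + 42x6 ≤ 264   (oil absorption)
  145x1 + 157x2 + 18x3 + 289x4 + 64x5 + 69x6 ≥ 268   (hiding power)
  x1 ≤ 2.6
  x1, x2, x3, x4, x5, x6 ≥ 0.
The minimum-cost mix takes nothing from kaolin, phthalo green, phthalo blue — only chrome yellow, iron-oxide red, carbon black. There the density contribution, yellow component, hiding power constraints are tight.
So chrome yellow = 0.8269 kg, iron-oxide red = 0.5436 kg, carbon black = 0.2172 kg.
Hence cost = 5.73·0.8269 + 2.07·0.5436 + 2.02·0.2172 = €6.3021.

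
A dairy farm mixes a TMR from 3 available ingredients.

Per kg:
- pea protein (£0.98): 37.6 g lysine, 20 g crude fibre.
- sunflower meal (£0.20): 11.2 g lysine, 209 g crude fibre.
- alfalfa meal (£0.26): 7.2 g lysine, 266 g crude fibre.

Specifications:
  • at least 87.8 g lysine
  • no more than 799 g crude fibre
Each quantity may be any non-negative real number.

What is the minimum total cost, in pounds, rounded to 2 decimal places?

£1.95

This is a linear program. Let x1 = kg of pea protein, x2 = kg of sunflower meal, x3 = kg of alfalfa meal.
Minimise 0.98x1 + 0.2x2 + 0.26x3 s.t.:
  37.6x1 + 11.2x2 + 7.2x3 ≥ 87.8   (lysine)
  20x1 + 209x2 + 266x3 ≤ 799   (crude fibre)
  x1, x2, x3 ≥ 0.
At the optimum only pea protein, sunflower meal are positive (alfalfa meal = 0). There the lysine and crude fibre constraints are tight.
So pea protein = 1.231 kg, sunflower meal = 3.705 kg.
Total cost: 0.98·1.231 + 0.2·3.705 = 1.9474.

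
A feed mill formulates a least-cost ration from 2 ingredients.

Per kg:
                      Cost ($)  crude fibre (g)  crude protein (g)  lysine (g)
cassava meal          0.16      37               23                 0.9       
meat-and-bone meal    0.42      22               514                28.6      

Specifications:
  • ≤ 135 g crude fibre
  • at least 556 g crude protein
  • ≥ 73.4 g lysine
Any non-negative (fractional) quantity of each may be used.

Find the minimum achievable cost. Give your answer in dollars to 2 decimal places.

Treat it as an LP. Let x1 = kg of cassava meal, x2 = kg of meat-and-bone meal.
Minimize 0.16x1 + 0.42x2 subject to:
  37x1 + 22x2 ≤ 135   (crude fibre)
  23x1 + 514x2 ≥ 556   (crude protein)
  0.9x1 + 28.6x2 ≥ 73.4   (lysine)
  x1, x2 ≥ 0.
The cheapest feasible vertex uses only meat-and-bone meal; cassava meal is not used. Binding constraint: lysine.
So meat-and-bone meal = 2.566 kg.
Total cost: 0.42·2.566 = 1.0777.

$1.08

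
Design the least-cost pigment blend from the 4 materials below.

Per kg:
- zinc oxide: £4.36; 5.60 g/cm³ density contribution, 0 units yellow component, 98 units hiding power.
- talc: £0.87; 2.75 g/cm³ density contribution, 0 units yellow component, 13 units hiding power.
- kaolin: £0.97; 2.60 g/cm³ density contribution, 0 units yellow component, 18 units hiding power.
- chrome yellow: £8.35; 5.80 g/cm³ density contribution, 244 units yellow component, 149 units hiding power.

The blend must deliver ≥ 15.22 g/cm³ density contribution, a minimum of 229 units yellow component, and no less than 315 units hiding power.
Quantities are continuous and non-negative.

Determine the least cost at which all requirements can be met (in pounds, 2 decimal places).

Let x1 = kg of zinc oxide, x2 = kg of talc, x3 = kg of kaolin, x4 = kg of chrome yellow.
min 4.36x1 + 0.87x2 + 0.97x3 + 8.35x4 subject to:
  5.6x1 + 2.75x2 + 2.6x3 + 5.8x4 ≥ 15.22   (density contribution)
  244x4 ≥ 229   (yellow component)
  98x1 + 13x2 + 18x3 + 149x4 ≥ 315   (hiding power)
  x1, x2, x3, x4 ≥ 0.
The optimal basis is {zinc oxide, chrome yellow}; talc, kaolin drop out. The yellow component and hiding power requirements are met with equality.
That vertex is x1 = 1.787, x4 = 0.9385.
Cost = 4.36·1.787 + 8.35·0.9385 = 15.6278.

£15.63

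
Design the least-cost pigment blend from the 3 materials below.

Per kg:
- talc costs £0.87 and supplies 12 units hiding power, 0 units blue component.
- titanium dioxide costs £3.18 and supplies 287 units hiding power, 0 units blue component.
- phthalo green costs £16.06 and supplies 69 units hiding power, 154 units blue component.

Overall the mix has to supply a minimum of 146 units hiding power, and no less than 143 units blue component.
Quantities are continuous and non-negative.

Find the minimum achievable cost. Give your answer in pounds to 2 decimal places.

£15.82

Let x1 = kg of talc, x2 = kg of titanium dioxide, x3 = kg of phthalo green.
Minimize 0.87x1 + 3.18x2 + 16.06x3 subject to:
  12x1 + 287x2 + 69x3 ≥ 146   (hiding power)
  154x3 ≥ 143   (blue component)
  x1, x2, x3 ≥ 0.
The cheapest feasible vertex uses only titanium dioxide, phthalo green; talc is not used. Binding constraints: hiding power and blue component.
That vertex is x2 = 0.2855, x3 = 0.9286.
Total cost: 3.18·0.2855 + 16.06·0.9286 = 15.8212.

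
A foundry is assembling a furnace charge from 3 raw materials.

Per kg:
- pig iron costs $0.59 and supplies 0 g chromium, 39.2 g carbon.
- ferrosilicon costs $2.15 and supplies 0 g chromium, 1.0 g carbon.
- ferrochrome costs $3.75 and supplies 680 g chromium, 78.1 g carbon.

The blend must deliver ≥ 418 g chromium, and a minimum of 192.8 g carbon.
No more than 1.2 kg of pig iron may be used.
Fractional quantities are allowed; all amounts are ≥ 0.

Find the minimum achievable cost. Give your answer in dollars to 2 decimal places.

Let x1 = kg of pig iron, x2 = kg of ferrosilicon, x3 = kg of ferrochrome.
min 0.59x1 + 2.15x2 + 3.75x3 with:
  680x3 ≥ 418   (chromium)
  39.2x1 + 1x2 + 78.1x3 ≥ 192.8   (carbon)
  x1 ≤ 1.2
  x1, x2, x3 ≥ 0.
The cheapest feasible vertex uses only pig iron, ferrochrome; ferrosilicon is not used. Binding constraints: carbon and the pig iron cap.
So pig iron = 1.2 kg, ferrochrome = 1.866 kg.
Hence cost = 0.59·1.2 + 3.75·1.866 = $7.7055.

$7.71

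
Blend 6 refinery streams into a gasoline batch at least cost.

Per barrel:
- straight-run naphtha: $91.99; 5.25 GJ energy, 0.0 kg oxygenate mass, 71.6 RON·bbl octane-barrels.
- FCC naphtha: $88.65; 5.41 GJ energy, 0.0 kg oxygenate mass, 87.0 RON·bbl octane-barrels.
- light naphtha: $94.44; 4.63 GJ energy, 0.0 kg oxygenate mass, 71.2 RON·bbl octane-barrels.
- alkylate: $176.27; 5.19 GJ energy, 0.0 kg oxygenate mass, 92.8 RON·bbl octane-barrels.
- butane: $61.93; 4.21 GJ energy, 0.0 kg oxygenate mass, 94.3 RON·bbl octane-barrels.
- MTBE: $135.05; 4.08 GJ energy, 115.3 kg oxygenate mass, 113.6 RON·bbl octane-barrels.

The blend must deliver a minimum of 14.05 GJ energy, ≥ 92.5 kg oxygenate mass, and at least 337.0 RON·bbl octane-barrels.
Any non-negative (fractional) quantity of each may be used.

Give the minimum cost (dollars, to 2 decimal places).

Let x1 = barrels of straight-run naphtha, x2 = barrels of FCC naphtha, x3 = barrels of light naphtha, x4 = barrels of alkylate, x5 = barrels of butane, x6 = barrels of MTBE.
min 91.99x1 + 88.65x2 + 94.44x3 + 176.27x4 + 61.93x5 + 135.05x6 with:
  5.25x1 + 5.41x2 + 4.63x3 + 5.19x4 + 4.21x5 + 4.08x6 ≥ 14.05   (energy)
  115.3x6 ≥ 92.5   (oxygenate mass)
  71.6x1 + 87x2 + 71.2x3 + 92.8x4 + 94.3x5 + 113.6x6 ≥ 337   (octane-barrels)
  x1, x2, x3, x4, x5, x6 ≥ 0.
The minimum-cost mix takes nothing from straight-run naphtha, FCC naphtha, light naphtha, alkylate — only butane, MTBE. The oxygenate mass and octane-barrels requirements are met with equality.
So butane = 2.6073 barrels, MTBE = 0.80225 barrels.
Total cost: 61.93·2.6073 + 135.05·0.80225 = 269.8140.

$269.81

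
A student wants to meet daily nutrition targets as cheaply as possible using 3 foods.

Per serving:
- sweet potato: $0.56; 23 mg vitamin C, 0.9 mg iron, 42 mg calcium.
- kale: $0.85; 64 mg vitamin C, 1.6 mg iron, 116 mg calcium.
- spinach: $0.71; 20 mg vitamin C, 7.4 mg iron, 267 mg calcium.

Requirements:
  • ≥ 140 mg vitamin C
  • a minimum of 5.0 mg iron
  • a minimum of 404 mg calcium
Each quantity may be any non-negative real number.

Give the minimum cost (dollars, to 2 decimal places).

Let x1 = servings of sweet potato, x2 = servings of kale, x3 = servings of spinach.
Minimize 0.56x1 + 0.85x2 + 0.71x3 with:
  23x1 + 64x2 + 20x3 ≥ 140   (vitamin C)
  0.9x1 + 1.6x2 + 7.4x3 ≥ 5   (iron)
  42x1 + 116x2 + 267x3 ≥ 404   (calcium)
  x1, x2, x3 ≥ 0.
The optimal basis is {kale, spinach}; sweet potato drops out. The vitamin C and calcium requirements are met with equality.
Optimal quantities: kale = 1.984 servings, spinach = 0.6511 servings.
Objective = 0.85·1.984 + 0.71·0.6511 = 2.1487.

$2.15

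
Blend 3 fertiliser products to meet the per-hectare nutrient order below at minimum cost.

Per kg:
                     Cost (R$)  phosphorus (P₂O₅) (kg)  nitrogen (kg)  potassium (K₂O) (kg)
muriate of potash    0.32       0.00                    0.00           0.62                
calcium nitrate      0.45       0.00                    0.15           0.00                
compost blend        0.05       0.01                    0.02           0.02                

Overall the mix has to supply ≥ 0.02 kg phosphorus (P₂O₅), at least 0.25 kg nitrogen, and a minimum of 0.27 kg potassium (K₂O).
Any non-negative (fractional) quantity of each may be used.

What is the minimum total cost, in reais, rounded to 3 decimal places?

This is a linear program. Let x1 = kg of muriate of potash, x2 = kg of calcium nitrate, x3 = kg of compost blend.
min 0.32x1 + 0.45x2 + 0.05x3 s.t.:
  0.01x3 ≥ 0.02   (phosphorus (P₂O₅))
  0.15x2 + 0.02x3 ≥ 0.25   (nitrogen)
  0.62x1 + 0.02x3 ≥ 0.27   (potassium (K₂O))
  x1, x2, x3 ≥ 0.
The minimum-cost mix takes nothing from calcium nitrate — only muriate of potash, compost blend. There the nitrogen and potassium (K₂O) constraints are tight.
Optimal quantities: muriate of potash = 0.03226 kg, compost blend = 12.5 kg.
Cost = 0.32·0.03226 + 0.05·12.5 = 0.63532.

R$0.635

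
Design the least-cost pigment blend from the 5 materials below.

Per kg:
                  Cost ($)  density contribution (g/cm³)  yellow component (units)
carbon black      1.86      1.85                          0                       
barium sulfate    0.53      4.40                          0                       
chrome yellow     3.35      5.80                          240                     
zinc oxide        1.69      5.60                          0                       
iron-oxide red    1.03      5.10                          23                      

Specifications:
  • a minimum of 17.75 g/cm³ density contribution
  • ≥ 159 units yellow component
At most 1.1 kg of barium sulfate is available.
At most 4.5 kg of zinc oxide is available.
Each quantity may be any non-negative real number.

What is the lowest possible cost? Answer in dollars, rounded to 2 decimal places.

$4.22

Treat it as an LP. Let x1 = kg of carbon black, x2 = kg of barium sulfate, x3 = kg of chrome yellow, x4 = kg of zinc oxide, x5 = kg of iron-oxide red.
Minimise 1.86x1 + 0.53x2 + 3.35x3 + 1.69x4 + 1.03x5 subject to:
  1.85x1 + 4.4x2 + 5.8x3 + 5.6x4 + 5.1x5 ≥ 17.75   (density contribution)
  240x3 + 23x5 ≥ 159   (yellow component)
  x2 ≤ 1.1
  x4 ≤ 4.5
  x1, x2, x3, x4, x5 ≥ 0.
The cheapest feasible vertex uses only barium sulfate, chrome yellow, iron-oxide red; carbon black, zinc oxide are not used. The density contribution, yellow component, the barium sulfate cap requirements are met with equality.
Solving gives x2 = 1.1, x3 = 0.4713, x5 = 1.995.
Hence cost = 0.53·1.1 + 3.35·0.4713 + 1.03·1.995 = $4.2167.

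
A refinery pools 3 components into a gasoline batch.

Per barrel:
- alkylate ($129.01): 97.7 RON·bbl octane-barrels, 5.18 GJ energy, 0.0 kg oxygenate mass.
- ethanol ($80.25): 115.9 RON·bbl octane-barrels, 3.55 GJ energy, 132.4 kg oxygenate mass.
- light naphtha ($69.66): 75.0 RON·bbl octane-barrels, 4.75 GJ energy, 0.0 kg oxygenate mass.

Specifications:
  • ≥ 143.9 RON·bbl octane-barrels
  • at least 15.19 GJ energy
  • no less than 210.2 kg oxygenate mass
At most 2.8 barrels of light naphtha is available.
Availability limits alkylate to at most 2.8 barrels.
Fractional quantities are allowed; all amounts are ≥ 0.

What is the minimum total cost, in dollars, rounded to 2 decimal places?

$267.52

Let x1 = barrels of alkylate, x2 = barrels of ethanol, x3 = barrels of light naphtha.
Minimize 129.01x1 + 80.25x2 + 69.66x3 subject to:
  97.7x1 + 115.9x2 + 75x3 ≥ 143.9   (octane-barrels)
  5.18x1 + 3.55x2 + 4.75x3 ≥ 15.19   (energy)
  132.4x2 ≥ 210.2   (oxygenate mass)
  x3 ≤ 2.8
  x1 ≤ 2.8
  x1, x2, x3 ≥ 0.
The optimal basis is {ethanol, light naphtha}; alkylate drops out. The energy and oxygenate mass requirements are met with equality.
Solving gives x2 = 1.588, x3 = 2.011.
Objective = 80.25·1.588 + 69.66·2.011 = 267.5233.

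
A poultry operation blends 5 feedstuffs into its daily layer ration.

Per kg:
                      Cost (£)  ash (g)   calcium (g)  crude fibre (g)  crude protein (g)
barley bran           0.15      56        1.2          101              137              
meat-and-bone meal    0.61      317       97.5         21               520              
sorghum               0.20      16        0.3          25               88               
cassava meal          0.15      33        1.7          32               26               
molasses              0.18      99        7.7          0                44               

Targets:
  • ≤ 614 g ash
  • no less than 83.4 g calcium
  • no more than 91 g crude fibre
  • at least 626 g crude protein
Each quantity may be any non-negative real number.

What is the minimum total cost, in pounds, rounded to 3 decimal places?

£0.727

Let x1 = kg of barley bran, x2 = kg of meat-and-bone meal, x3 = kg of sorghum, x4 = kg of cassava meal, x5 = kg of molasses.
Minimise 0.15x1 + 0.61x2 + 0.2x3 + 0.15x4 + 0.18x5 subject to:
  56x1 + 317x2 + 16x3 + 33x4 + 99x5 ≤ 614   (ash)
  1.2x1 + 97.5x2 + 0.3x3 + 1.7x4 + 7.7x5 ≥ 83.4   (calcium)
  101x1 + 21x2 + 25x3 + 32x4 ≤ 91   (crude fibre)
  137x1 + 520x2 + 88x3 + 26x4 + 44x5 ≥ 626   (crude protein)
  x1, x2, x3, x4, x5 ≥ 0.
The cheapest feasible vertex uses only barley bran, meat-and-bone meal; sorghum, cassava meal, molasses are not used. There the crude fibre and crude protein constraints are tight.
Solving gives x1 = 0.6884, x2 = 1.022.
Objective = 0.15·0.6884 + 0.61·1.022 = 0.72668.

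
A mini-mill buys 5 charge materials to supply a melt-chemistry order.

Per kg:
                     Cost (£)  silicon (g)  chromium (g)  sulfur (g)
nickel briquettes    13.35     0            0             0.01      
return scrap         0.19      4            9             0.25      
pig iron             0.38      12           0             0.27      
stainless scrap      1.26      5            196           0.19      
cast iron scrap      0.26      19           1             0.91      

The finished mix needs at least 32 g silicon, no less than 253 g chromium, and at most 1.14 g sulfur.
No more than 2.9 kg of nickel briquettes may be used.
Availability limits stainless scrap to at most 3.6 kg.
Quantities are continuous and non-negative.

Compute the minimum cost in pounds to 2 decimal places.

Let x1 = kg of nickel briquettes, x2 = kg of return scrap, x3 = kg of pig iron, x4 = kg of stainless scrap, x5 = kg of cast iron scrap.
min 13.35x1 + 0.19x2 + 0.38x3 + 1.26x4 + 0.26x5 subject to:
  4x2 + 12x3 + 5x4 + 19x5 ≥ 32   (silicon)
  9x2 + 196x4 + 1x5 ≥ 253   (chromium)
  0.01x1 + 0.25x2 + 0.27x3 + 0.19x4 + 0.91x5 ≤ 1.14   (sulfur)
  x1 ≤ 2.9
  x4 ≤ 3.6
  x1, x2, x3, x4, x5 ≥ 0.
At the optimum only pig iron, stainless scrap, cast iron scrap are positive (nickel briquettes, return scrap = 0). Binding constraints: silicon, chromium, sulfur.
That vertex is x3 = 1.079, x4 = 1.287, x5 = 0.6637.
Hence cost = 0.38·1.079 + 1.26·1.287 + 0.26·0.6637 = £2.2042.

£2.20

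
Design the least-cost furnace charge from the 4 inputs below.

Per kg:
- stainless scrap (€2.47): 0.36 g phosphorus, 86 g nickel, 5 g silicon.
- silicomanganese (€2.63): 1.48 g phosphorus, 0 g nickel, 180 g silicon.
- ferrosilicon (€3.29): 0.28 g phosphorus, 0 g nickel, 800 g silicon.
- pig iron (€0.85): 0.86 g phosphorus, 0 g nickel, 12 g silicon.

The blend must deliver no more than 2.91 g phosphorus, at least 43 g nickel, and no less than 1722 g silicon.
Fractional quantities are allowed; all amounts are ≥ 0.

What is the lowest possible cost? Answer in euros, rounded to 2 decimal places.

€8.31

Let x1 = kg of stainless scrap, x2 = kg of silicomanganese, x3 = kg of ferrosilicon, x4 = kg of pig iron.
Minimize 2.47x1 + 2.63x2 + 3.29x3 + 0.85x4 subject to:
  0.36x1 + 1.48x2 + 0.28x3 + 0.86x4 ≤ 2.91   (phosphorus)
  86x1 ≥ 43   (nickel)
  5x1 + 180x2 + 800x3 + 12x4 ≥ 1722   (silicon)
  x1, x2, x3, x4 ≥ 0.
At the optimum only stainless scrap, ferrosilicon are positive (silicomanganese, pig iron = 0). The nickel and silicon requirements are met with equality.
That vertex is x1 = 0.5, x3 = 2.149.
Objective = 2.47·0.5 + 3.29·2.149 = 8.3052.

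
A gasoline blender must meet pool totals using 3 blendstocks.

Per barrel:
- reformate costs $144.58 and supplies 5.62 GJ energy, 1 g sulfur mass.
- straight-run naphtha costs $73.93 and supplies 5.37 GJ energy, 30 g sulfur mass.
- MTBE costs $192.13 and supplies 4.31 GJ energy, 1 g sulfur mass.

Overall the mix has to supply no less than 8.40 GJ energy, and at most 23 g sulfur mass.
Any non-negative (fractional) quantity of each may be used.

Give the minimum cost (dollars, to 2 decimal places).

Treat it as an LP. Let x1 = barrels of reformate, x2 = barrels of straight-run naphtha, x3 = barrels of MTBE.
min 144.58x1 + 73.93x2 + 192.13x3 with:
  5.62x1 + 5.37x2 + 4.31x3 ≥ 8.4   (energy)
  1x1 + 30x2 + 1x3 ≤ 23   (sulfur mass)
  x1, x2, x3 ≥ 0.
The cheapest feasible vertex uses only reformate, straight-run naphtha; MTBE is not used. Binding constraints: energy and sulfur mass.
So reformate = 0.7872 barrels, straight-run naphtha = 0.7404 barrels.
Total cost: 144.58·0.7872 + 73.93·0.7404 = 168.5511.

$168.55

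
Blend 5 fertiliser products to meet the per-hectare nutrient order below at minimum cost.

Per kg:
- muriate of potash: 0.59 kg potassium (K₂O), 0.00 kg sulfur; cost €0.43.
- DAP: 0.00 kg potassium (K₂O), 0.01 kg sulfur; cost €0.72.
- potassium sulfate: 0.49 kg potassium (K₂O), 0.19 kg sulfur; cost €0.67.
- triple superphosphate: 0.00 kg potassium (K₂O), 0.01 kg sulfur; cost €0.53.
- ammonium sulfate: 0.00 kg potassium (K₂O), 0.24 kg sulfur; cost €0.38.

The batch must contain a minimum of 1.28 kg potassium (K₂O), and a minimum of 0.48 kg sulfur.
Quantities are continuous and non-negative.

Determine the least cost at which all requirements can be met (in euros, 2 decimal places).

€1.69

Let x1 = kg of muriate of potash, x2 = kg of DAP, x3 = kg of potassium sulfate, x4 = kg of triple superphosphate, x5 = kg of ammonium sulfate.
min 0.43x1 + 0.72x2 + 0.67x3 + 0.53x4 + 0.38x5 subject to:
  0.59x1 + 0.49x3 ≥ 1.28   (potassium (K₂O))
  0.01x2 + 0.19x3 + 0.01x4 + 0.24x5 ≥ 0.48   (sulfur)
  x1, x2, x3, x4, x5 ≥ 0.
The optimal basis is {muriate of potash, ammonium sulfate}; DAP, potassium sulfate, triple superphosphate drop out. The potassium (K₂O) and sulfur requirements are met with equality.
Optimal quantities: muriate of potash = 2.169 kg, ammonium sulfate = 2 kg.
Hence cost = 0.43·2.169 + 0.38·2 = €1.6927.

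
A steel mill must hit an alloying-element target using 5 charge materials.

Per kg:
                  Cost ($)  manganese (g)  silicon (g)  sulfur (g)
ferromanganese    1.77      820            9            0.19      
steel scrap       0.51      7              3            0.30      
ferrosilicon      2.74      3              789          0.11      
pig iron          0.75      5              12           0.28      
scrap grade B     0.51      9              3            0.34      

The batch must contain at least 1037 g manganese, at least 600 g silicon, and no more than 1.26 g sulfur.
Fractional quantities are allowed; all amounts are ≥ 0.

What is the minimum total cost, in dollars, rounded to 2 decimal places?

$4.28

Let x1 = kg of ferromanganese, x2 = kg of steel scrap, x3 = kg of ferrosilicon, x4 = kg of pig iron, x5 = kg of scrap grade B.
Minimise 1.77x1 + 0.51x2 + 2.74x3 + 0.75x4 + 0.51x5 s.t.:
  820x1 + 7x2 + 3x3 + 5x4 + 9x5 ≥ 1037   (manganese)
  9x1 + 3x2 + 789x3 + 12x4 + 3x5 ≥ 600   (silicon)
  0.19x1 + 0.3x2 + 0.11x3 + 0.28x4 + 0.34x5 ≤ 1.26   (sulfur)
  x1, x2, x3, x4, x5 ≥ 0.
The cheapest feasible vertex uses only ferromanganese, ferrosilicon; steel scrap, pig iron, scrap grade B are not used. There the manganese and silicon constraints are tight.
Solving gives x1 = 1.262, x3 = 0.7461.
Cost = 1.77·1.262 + 2.74·0.7461 = 4.2781.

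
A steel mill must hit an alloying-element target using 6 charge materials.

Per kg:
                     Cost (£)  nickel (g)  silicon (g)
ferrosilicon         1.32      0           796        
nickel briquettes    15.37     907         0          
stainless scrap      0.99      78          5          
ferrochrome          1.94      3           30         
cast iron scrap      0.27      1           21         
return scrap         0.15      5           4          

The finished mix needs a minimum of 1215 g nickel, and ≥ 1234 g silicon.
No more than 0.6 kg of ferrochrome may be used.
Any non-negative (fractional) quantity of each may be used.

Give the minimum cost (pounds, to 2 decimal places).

This is a linear program. Let x1 = kg of ferrosilicon, x2 = kg of nickel briquettes, x3 = kg of stainless scrap, x4 = kg of ferrochrome, x5 = kg of cast iron scrap, x6 = kg of return scrap.
Minimise 1.32x1 + 15.37x2 + 0.99x3 + 1.94x4 + 0.27x5 + 0.15x6 s.t.:
  907x2 + 78x3 + 3x4 + 1x5 + 5x6 ≥ 1215   (nickel)
  796x1 + 5x3 + 30x4 + 21x5 + 4x6 ≥ 1234   (silicon)
  x4 ≤ 0.6
  x1, x2, x3, x4, x5, x6 ≥ 0.
The optimal basis is {ferrosilicon, stainless scrap}; nickel briquettes, ferrochrome, cast iron scrap, return scrap drop out. There the nickel and silicon constraints are tight.
Solving gives x1 = 1.452, x3 = 15.58.
Cost = 1.32·1.452 + 0.99·15.58 = 17.3408.

£17.34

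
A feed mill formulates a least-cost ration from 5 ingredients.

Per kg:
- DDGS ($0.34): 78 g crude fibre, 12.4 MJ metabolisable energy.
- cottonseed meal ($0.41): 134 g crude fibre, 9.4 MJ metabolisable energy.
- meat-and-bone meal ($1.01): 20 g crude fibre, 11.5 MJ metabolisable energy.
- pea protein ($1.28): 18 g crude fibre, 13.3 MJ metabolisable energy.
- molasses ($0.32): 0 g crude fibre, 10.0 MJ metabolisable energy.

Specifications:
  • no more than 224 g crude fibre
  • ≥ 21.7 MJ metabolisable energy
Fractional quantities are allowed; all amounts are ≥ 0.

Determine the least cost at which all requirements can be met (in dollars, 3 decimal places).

$0.595

Set it up as a linear program. Let x1 = kg of DDGS, x2 = kg of cottonseed meal, x3 = kg of meat-and-bone meal, x4 = kg of pea protein, x5 = kg of molasses.
Minimise 0.34x1 + 0.41x2 + 1.01x3 + 1.28x4 + 0.32x5 with:
  78x1 + 134x2 + 20x3 + 18x4 ≤ 224   (crude fibre)
  12.4x1 + 9.4x2 + 11.5x3 + 13.3x4 + 10x5 ≥ 21.7   (metabolisable energy)
  x1, x2, x3, x4, x5 ≥ 0.
At the optimum only DDGS is positive (cottonseed meal, meat-and-bone meal, pea protein, molasses = 0). There the metabolisable energy constraint is tight.
So DDGS = 1.75 kg.
Objective = 0.34·1.75 = 0.59500.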